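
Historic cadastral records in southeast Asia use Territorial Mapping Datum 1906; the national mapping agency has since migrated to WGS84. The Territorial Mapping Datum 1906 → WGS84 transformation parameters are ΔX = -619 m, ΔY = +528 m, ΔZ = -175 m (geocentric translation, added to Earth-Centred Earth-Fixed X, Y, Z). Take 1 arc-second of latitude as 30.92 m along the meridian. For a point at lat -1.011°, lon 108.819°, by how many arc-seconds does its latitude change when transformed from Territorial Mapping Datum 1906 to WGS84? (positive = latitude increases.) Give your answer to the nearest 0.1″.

sin φ = -0.017644, cos φ = 0.999844, sin λ = 0.946542, cos λ = -0.322580.
North component: ΔN = −sin φ cos λ·ΔX − sin φ sin λ·ΔY + cos φ·ΔZ = −(-0.017644)(-0.322580)(-619) − (-0.017644)(0.946542)(528) + (0.999844)(-175) = -162.63 m.
1° of latitude spans 3600 × 30.92 = 111312 m, so Δφ = -162.63 / 111312 × 3600 = -5.260″.

Δφ = -5.3″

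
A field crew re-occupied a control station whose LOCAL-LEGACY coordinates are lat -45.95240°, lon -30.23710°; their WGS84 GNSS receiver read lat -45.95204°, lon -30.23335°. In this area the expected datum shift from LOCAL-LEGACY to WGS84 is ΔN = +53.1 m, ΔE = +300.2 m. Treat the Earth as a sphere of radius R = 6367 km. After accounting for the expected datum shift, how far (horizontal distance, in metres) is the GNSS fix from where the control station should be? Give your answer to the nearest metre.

17 m

Observed coordinate differences: Δφ = +0.00036°, Δλ = +0.00375°.
Converting to metres (1° lat = 111125 m, cos φ = 0.695256): observed ΔN = 40.0 m, observed ΔE = 289.7 m.
Subtracting the expected shift leaves a residual of 40.0 − (53.1) = -13.1 m north and 289.7 − (300.2) = -10.5 m east.
Residual distance = √((-13.1)² + (-10.5)²) = 16.8 m.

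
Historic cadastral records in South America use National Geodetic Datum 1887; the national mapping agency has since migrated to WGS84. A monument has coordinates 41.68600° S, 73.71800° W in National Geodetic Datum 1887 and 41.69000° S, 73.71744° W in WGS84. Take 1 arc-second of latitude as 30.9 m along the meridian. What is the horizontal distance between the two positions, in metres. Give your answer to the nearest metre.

447 m

Δφ = -41.69000° − -41.68600° = -0.00400°; Δλ = -73.71744° − -73.71800° = +0.00056°.
1° of latitude = 3600 × 30.90 = 111240 m.
ΔN = Δφ × 111240 = -445.0 m; ΔE = Δλ × 111240 × cos(-41.68600°) = +0.00056 × 111240 × 0.746801 = 46.5 m.
Distance = √(ΔE² + ΔN²) = √(46.5² + (-445.0)²) = 447.4 m.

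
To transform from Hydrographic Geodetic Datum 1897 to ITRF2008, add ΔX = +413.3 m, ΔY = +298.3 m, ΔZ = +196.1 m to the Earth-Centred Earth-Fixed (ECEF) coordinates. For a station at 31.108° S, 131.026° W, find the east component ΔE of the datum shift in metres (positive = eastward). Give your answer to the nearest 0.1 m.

ΔE = 116.0 m

The local east axis at (φ, λ) is (−sin λ, cos λ, 0), so ΔE = −sin(-131.026°)·413.3 + cos(-131.026°)·298.3 = 115.99 m.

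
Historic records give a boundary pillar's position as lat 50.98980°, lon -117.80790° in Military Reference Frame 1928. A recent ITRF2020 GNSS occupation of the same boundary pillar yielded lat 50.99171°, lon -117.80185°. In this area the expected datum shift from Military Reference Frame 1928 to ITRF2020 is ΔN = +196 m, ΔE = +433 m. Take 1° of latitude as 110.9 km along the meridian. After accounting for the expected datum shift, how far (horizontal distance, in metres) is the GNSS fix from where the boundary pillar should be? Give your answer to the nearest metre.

19 m

Observed coordinate differences: Δφ = +0.00191°, Δλ = +0.00605°.
Converting to metres (1° lat = 110900 m, cos φ = 0.629459): observed ΔN = 211.8 m, observed ΔE = 422.3 m.
Subtracting the expected shift leaves a residual of 211.8 − (196) = 15.8 m north and 422.3 − (433) = -10.7 m east.
Residual distance = √(15.8² + (-10.7)²) = 19.1 m.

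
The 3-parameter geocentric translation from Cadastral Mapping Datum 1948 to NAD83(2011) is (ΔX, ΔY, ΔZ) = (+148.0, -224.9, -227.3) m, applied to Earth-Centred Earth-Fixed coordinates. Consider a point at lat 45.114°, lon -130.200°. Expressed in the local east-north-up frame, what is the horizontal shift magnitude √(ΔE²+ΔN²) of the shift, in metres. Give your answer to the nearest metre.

336 m

At φ = 45.114°, λ = -130.200°: sin φ = 0.708512, cos φ = 0.705698, sin λ = -0.763796, cos λ = -0.645458.
ΔE = −sin λ·ΔX + cos λ·ΔY = −(-0.763796)·(148.0) + (-0.645458)·(-224.9) = 258.21 m.
ΔN = −sin φ cos λ·ΔX − sin φ sin λ·ΔY + cos φ·ΔZ = −(0.708512)(-0.645458)(148.0) − (0.708512)(-0.763796)(-224.9) + (0.705698)(-227.3) = -214.43 m.
Horizontal magnitude = √(ΔE² + ΔN²) = √(258.21² + (-214.43)²) = 335.63 m.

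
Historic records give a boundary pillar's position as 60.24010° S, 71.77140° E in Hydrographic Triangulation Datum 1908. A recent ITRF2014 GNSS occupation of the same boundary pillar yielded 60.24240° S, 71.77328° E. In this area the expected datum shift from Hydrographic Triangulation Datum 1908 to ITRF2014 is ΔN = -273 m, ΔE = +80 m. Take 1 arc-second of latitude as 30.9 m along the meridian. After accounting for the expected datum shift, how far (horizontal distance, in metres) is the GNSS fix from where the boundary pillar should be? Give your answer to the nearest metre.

29 m

Observed coordinate differences: Δφ = -0.00230°, Δλ = +0.00188°.
Converting to metres (1° lat = 111240 m, cos φ = 0.496367): observed ΔN = -255.9 m, observed ΔE = 103.8 m.
Subtracting the expected shift leaves a residual of -255.9 − (-273) = 17.1 m north and 103.8 − (80) = 23.8 m east.
Residual distance = √(17.1² + 23.8²) = 29.3 m.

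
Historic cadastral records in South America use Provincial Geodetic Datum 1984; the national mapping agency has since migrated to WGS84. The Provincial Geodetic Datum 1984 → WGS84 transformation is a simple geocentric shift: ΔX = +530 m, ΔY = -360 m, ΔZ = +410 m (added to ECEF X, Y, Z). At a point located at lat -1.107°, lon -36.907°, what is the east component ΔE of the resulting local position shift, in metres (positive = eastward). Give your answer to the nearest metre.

ΔE = 30 m

At φ = -1.107°, λ = -36.907°: sin φ = -0.019320, cos φ = 0.999813, sin λ = -0.600518, cos λ = 0.799611.
ΔE = −sin λ·ΔX + cos λ·ΔY = −(-0.600518)·(530) + (0.799611)·(-360) = 30.41 m.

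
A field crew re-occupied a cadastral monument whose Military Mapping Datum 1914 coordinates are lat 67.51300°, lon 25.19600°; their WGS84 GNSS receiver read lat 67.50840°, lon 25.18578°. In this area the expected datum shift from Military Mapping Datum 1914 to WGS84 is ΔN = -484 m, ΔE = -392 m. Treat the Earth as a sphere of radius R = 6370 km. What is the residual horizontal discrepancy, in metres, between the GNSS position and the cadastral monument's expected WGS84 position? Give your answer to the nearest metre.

51 m

Observed coordinate differences: Δφ = -0.00460°, Δλ = -0.01022°.
Converting to metres (1° lat = 111177 m, cos φ = 0.382474): observed ΔN = -511.4 m, observed ΔE = -434.6 m.
Subtracting the expected shift leaves a residual of -511.4 − (-484) = -27.4 m north and -434.6 − (-392) = -42.6 m east.
Residual distance = √((-27.4)² + (-42.6)²) = 50.6 m.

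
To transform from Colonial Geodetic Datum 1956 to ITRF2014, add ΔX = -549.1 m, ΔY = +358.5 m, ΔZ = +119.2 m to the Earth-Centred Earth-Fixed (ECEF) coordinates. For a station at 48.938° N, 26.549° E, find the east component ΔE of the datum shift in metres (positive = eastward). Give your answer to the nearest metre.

At φ = 48.938°, λ = 26.549°: sin φ = 0.753999, cos φ = 0.656875, sin λ = 0.446963, cos λ = 0.894552.
ΔE = −sin λ·ΔX + cos λ·ΔY = −(0.446963)·(-549.1) + (0.894552)·(358.5) = 566.12 m.

ΔE = 566 m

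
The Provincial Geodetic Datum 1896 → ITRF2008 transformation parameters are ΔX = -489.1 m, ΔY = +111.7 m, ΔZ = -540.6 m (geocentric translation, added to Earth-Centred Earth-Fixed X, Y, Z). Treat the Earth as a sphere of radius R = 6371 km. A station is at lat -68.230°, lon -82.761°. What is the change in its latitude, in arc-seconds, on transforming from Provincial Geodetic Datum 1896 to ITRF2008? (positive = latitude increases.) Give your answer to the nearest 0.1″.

sin φ = -0.928680, cos φ = 0.370882, sin λ = -0.992029, cos λ = 0.126009.
North component: ΔN = −sin φ cos λ·ΔX − sin φ sin λ·ΔY + cos φ·ΔZ = −(-0.928680)(0.126009)(-489.1) − (-0.928680)(-0.992029)(111.7) + (0.370882)(-540.6) = -360.64 m.
1° of latitude spans πR/180 = 111195 m, so Δφ = -360.64 / 111195 × 3600 = -11.676″.

Δφ = -11.7″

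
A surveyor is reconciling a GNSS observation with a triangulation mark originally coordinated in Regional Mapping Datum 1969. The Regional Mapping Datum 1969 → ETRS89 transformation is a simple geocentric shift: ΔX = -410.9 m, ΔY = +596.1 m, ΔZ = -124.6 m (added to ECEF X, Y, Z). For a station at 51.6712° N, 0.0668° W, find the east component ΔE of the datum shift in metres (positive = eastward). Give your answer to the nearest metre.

At φ = 51.6712°, λ = -0.0668°: sin φ = 0.784465, cos φ = 0.620173, sin λ = -0.001166, cos λ = 0.999999.
ΔE = −sin λ·ΔX + cos λ·ΔY = −(-0.001166)·(-410.9) + (0.999999)·(596.1) = 595.62 m.

ΔE = 596 m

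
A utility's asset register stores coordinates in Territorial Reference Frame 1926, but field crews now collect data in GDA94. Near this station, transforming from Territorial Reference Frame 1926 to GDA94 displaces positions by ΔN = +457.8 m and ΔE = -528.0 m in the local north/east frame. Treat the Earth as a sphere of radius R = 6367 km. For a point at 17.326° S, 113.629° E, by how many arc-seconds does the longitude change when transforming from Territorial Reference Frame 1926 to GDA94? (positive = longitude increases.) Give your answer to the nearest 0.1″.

Δλ = -17.9″

At latitude -17.326°, cos φ = 0.954626.
One radian of longitude at latitude φ spans R cos φ, so Δλ = ΔE / (R cos φ) = -528.0 / (6367000 × 0.954626) = -8.6869e-05 rad = -17.918″.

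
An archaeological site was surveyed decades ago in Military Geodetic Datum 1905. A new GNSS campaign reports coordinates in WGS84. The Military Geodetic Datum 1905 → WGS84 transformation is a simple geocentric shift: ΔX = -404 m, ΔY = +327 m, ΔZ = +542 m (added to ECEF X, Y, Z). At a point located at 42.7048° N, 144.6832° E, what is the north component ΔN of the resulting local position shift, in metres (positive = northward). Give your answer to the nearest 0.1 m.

The local north axis is (−sin φ cos λ, −sin φ sin λ, cos φ), giving ΔN = -223.576 − 128.209 + 398.293 = 46.51 m.

ΔN = 46.5 m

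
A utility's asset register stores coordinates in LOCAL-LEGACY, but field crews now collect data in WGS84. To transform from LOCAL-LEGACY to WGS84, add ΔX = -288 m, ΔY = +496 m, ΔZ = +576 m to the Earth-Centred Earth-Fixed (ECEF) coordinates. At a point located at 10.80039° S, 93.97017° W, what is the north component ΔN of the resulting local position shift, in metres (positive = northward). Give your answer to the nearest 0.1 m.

At φ = -10.80039°, λ = -93.97017°: sin φ = -0.187388, cos φ = 0.982286, sin λ = -0.997600, cos λ = -0.069237.
ΔN = −sin φ cos λ·ΔX − sin φ sin λ·ΔY + cos φ·ΔZ = −(-0.187388)(-0.069237)(-288) − (-0.187388)(-0.997600)(496) + (0.982286)(576) = 476.81 m.

ΔN = 476.8 m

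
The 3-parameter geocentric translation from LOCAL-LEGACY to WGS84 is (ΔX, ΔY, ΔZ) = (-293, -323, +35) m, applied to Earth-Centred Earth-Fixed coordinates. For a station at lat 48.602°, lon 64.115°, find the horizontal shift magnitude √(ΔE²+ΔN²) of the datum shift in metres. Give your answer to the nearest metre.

The local east axis at (φ, λ) is (−sin λ, cos λ, 0), so ΔE = −sin(64.115°)·(-293) + cos(64.115°)·(-323) = 122.59 m.
The local north axis is (−sin φ cos λ, −sin φ sin λ, cos φ), giving ΔN = 95.953 + 217.985 + 23.145 = 337.08 m.
Horizontal magnitude = √(ΔE² + ΔN²) = √(122.59² + 337.08²) = 358.68 m.

359 m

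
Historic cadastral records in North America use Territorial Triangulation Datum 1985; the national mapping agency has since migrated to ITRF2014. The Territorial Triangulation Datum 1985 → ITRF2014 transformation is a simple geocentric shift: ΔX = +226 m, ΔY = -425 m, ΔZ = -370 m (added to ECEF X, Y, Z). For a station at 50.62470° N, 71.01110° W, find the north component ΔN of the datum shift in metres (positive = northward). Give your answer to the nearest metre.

ΔN = -602 m

At φ = 50.62470°, λ = -71.01110°: sin φ = 0.773007, cos φ = 0.634397, sin λ = -0.945582, cos λ = 0.325385.
ΔN = −sin φ cos λ·ΔX − sin φ sin λ·ΔY + cos φ·ΔZ = −(0.773007)(0.325385)(226) − (0.773007)(-0.945582)(-425) + (0.634397)(-370) = -602.22 m.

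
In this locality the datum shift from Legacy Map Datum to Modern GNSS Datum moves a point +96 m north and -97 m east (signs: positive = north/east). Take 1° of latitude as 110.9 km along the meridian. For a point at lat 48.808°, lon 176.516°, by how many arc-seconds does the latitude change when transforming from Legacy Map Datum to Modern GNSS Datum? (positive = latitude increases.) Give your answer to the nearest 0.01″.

1° of latitude = 110.9 km, so Δφ = 96.0 / 110900 = 0.0008656° = 3.116″.

Δφ = 3.12″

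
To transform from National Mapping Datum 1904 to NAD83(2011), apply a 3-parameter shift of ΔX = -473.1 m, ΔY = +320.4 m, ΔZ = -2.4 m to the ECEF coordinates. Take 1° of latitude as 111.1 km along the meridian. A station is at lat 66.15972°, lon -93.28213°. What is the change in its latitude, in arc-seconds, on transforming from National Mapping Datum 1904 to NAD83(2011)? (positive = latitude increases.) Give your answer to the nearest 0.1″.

Δφ = 8.6″

sin φ = 0.914676, cos φ = 0.404188, sin λ = -0.998360, cos λ = -0.057253.
North component: ΔN = −sin φ cos λ·ΔX − sin φ sin λ·ΔY + cos φ·ΔZ = −(0.914676)(-0.057253)(-473.1) − (0.914676)(-0.998360)(320.4) + (0.404188)(-2.4) = 266.84 m.
1° of latitude spans 111100 m, so Δφ = 266.84 / 111100 × 3600 = 8.646″.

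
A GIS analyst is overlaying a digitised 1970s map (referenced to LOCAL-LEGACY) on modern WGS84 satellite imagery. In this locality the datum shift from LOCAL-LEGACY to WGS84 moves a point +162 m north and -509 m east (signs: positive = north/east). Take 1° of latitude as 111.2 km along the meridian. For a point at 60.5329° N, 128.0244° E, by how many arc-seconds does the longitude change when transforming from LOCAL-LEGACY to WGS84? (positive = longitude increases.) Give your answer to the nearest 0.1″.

At latitude 60.5329°, cos φ = 0.491924.
1° of longitude at this latitude = 111.2 × cos φ = 54.70 km, so Δλ = -509.0 / 54701.9 = -0.0093050° = -33.498″.

Δλ = -33.5″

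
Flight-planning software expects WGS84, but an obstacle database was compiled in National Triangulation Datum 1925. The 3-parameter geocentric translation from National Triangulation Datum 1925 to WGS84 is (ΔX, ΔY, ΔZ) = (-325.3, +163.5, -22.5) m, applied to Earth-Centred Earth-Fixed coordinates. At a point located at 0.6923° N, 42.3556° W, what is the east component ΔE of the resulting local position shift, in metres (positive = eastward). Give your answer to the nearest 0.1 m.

ΔE = -98.3 m

The local east axis at (φ, λ) is (−sin λ, cos λ, 0), so ΔE = −sin(-42.3556°)·(-325.3) + cos(-42.3556°)·163.5 = -98.34 m.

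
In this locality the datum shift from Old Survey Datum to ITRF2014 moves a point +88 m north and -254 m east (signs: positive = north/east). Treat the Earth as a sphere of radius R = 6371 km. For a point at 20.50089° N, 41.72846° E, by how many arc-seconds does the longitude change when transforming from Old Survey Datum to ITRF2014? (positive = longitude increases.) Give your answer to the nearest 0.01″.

At latitude 20.50089°, cos φ = 0.936667.
One radian of longitude at latitude φ spans R cos φ, so Δλ = ΔE / (R cos φ) = -254.0 / (6371000 × 0.936667) = -4.2564e-05 rad = -8.779″.

Δλ = -8.78″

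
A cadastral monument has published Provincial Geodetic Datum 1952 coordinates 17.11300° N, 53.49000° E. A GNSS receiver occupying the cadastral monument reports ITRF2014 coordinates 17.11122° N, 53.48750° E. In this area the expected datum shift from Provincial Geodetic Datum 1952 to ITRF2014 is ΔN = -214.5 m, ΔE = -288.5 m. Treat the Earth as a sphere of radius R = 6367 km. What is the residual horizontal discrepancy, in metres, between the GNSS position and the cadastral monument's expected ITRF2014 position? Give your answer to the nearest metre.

Observed coordinate differences: Δφ = -0.00178°, Δλ = -0.00250°.
Converting to metres (1° lat = 111125 m, cos φ = 0.955726): observed ΔN = -197.8 m, observed ΔE = -265.5 m.
Subtracting the expected shift leaves a residual of -197.8 − (-214.5) = 16.7 m north and -265.5 − (-288.5) = 23.0 m east.
Residual distance = √(16.7² + 23.0²) = 28.4 m.

28 m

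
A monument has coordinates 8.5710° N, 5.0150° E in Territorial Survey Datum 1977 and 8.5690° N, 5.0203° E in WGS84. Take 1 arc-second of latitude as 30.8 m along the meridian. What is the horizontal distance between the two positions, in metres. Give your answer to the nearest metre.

Δφ = 8.5690° − 8.5710° = -0.0020°; Δλ = 5.0203° − 5.0150° = +0.0053°.
1° of latitude = 3600 × 30.80 = 110880 m.
ΔN = Δφ × 110880 = -221.8 m; ΔE = Δλ × 110880 × cos(8.5710°) = +0.0053 × 110880 × 0.988832 = 581.1 m.
Distance = √(ΔE² + ΔN²) = √(581.1² + (-221.8)²) = 622.0 m.

622 m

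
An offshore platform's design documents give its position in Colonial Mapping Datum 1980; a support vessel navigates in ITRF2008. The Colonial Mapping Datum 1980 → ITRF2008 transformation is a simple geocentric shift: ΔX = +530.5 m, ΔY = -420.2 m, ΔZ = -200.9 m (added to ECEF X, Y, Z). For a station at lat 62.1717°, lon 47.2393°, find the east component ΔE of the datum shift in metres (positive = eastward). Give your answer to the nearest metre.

The local east axis at (φ, λ) is (−sin λ, cos λ, 0), so ΔE = −sin(47.2393°)·530.5 + cos(47.2393°)·(-420.2) = -674.78 m.

ΔE = -675 m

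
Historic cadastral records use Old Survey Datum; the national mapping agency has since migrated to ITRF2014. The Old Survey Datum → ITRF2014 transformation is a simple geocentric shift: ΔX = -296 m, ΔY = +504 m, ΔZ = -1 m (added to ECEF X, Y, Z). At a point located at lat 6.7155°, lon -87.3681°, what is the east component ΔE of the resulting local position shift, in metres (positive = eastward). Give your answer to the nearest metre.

ΔE = -273 m

At φ = 6.7155°, λ = -87.3681°: sin φ = 0.116939, cos φ = 0.993139, sin λ = -0.998945, cos λ = 0.045919.
ΔE = −sin λ·ΔX + cos λ·ΔY = −(-0.998945)·(-296) + (0.045919)·(504) = -272.54 m.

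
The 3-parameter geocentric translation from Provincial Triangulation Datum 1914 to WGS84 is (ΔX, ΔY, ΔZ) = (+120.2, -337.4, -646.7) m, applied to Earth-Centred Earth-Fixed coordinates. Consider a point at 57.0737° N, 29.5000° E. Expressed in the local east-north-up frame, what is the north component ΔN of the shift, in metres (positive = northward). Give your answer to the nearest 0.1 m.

ΔN = -299.9 m

The local north axis is (−sin φ cos λ, −sin φ sin λ, cos φ), giving ΔN = -87.812 + 139.456 − 351.520 = -299.88 m.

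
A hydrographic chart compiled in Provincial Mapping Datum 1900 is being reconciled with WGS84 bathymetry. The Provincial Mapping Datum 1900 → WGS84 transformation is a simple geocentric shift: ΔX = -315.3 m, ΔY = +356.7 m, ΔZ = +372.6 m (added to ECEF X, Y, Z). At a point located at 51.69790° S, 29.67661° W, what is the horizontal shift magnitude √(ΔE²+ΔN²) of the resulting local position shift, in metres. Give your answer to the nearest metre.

197 m

At φ = -51.69790°, λ = -29.67661°: sin φ = -0.784754, cos φ = 0.619808, sin λ = -0.495104, cos λ = 0.868834.
ΔE = −sin λ·ΔX + cos λ·ΔY = −(-0.495104)·(-315.3) + (0.868834)·(356.7) = 153.81 m.
ΔN = −sin φ cos λ·ΔX − sin φ sin λ·ΔY + cos φ·ΔZ = −(-0.784754)(0.868834)(-315.3) − (-0.784754)(-0.495104)(356.7) + (0.619808)(372.6) = -122.63 m.
Horizontal magnitude = √(ΔE² + ΔN²) = √(153.81² + (-122.63)²) = 196.71 m.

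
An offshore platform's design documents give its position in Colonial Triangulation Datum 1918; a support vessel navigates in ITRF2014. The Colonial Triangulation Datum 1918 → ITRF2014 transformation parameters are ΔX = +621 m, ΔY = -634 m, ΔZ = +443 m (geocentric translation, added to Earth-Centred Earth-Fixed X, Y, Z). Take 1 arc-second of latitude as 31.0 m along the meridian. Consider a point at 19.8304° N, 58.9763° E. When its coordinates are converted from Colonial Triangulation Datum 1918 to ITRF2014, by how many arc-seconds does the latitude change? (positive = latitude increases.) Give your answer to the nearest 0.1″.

Δφ = 15.9″

sin φ = 0.339237, cos φ = 0.940701, sin λ = 0.856954, cos λ = 0.515393.
North component: ΔN = −sin φ cos λ·ΔX − sin φ sin λ·ΔY + cos φ·ΔZ = −(0.339237)(0.515393)(621) − (0.339237)(0.856954)(-634) + (0.940701)(443) = 492.47 m.
1° of latitude spans 3600 × 31.00 = 111600 m, so Δφ = 492.47 / 111600 × 3600 = 15.886″.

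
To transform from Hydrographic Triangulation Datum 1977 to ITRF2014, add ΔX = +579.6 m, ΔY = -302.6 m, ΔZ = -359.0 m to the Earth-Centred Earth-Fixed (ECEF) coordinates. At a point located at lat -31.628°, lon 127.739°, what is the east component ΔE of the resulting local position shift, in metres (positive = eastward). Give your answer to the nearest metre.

The local east axis at (φ, λ) is (−sin λ, cos λ, 0), so ΔE = −sin(127.739°)·579.6 + cos(127.739°)·(-302.6) = -273.14 m.

ΔE = -273 m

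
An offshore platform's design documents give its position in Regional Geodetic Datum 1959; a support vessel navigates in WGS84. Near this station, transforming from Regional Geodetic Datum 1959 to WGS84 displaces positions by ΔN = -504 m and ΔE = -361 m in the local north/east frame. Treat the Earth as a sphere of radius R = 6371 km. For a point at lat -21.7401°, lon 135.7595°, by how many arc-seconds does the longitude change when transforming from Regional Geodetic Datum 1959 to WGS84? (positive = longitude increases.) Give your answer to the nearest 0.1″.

Δλ = -12.6″

At latitude -21.7401°, cos φ = 0.928874.
One radian of longitude at latitude φ spans R cos φ, so Δλ = ΔE / (R cos φ) = -361.0 / (6371000 × 0.928874) = -6.1002e-05 rad = -12.583″.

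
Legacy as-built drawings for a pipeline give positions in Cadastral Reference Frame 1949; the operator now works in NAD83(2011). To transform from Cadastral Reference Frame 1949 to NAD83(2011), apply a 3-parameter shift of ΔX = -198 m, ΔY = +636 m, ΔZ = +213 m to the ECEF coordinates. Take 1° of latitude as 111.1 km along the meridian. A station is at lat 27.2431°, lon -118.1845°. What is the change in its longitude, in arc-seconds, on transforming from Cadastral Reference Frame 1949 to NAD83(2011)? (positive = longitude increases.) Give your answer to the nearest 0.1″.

Δλ = -17.3″

sin φ = 0.457767, cos φ = 0.889072, sin λ = -0.881431, cos λ = -0.472312.
East component: ΔE = −sin λ·ΔX + cos λ·ΔY = −(-0.881431)(-198) + (-0.472312)(636) = -474.91 m.
1° of latitude spans 111100 m; at latitude φ, 1° of longitude spans that × cos φ = 98775.9 m, so Δλ = -474.91 / 98775.9 × 3600 = -17.309″.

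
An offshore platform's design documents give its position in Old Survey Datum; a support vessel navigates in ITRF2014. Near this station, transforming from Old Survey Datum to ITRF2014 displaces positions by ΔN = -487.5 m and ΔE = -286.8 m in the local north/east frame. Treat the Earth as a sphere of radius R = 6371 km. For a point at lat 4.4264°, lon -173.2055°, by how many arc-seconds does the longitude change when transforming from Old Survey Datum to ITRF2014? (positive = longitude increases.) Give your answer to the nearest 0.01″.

At latitude 4.4264°, cos φ = 0.997017.
One radian of longitude at latitude φ spans R cos φ, so Δλ = ΔE / (R cos φ) = -286.8 / (6371000 × 0.997017) = -4.5151e-05 rad = -9.313″.

Δλ = -9.31″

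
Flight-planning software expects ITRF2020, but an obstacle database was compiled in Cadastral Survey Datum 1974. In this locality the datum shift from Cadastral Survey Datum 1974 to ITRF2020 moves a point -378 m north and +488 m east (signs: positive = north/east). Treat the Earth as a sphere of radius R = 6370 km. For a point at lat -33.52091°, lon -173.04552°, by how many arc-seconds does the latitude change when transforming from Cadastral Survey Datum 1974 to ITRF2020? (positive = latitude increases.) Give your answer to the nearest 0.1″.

On a sphere of radius R, 1 rad of latitude = R, so Δφ = ΔN / R = -378.0 / 6370000 = -5.9341e-05 rad = -12.240″.

Δφ = -12.2″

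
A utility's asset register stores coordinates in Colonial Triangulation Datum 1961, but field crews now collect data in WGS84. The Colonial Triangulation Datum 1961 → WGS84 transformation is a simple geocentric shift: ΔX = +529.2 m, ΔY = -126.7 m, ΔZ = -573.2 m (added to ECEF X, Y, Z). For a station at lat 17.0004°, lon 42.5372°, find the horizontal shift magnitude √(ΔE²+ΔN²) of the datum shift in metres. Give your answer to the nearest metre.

At φ = 17.0004°, λ = 42.5372°: sin φ = 0.292378, cos φ = 0.956303, sin λ = 0.676069, cos λ = 0.736839.
ΔE = −sin λ·ΔX + cos λ·ΔY = −(0.676069)·(529.2) + (0.736839)·(-126.7) = -451.13 m.
ΔN = −sin φ cos λ·ΔX − sin φ sin λ·ΔY + cos φ·ΔZ = −(0.292378)(0.736839)(529.2) − (0.292378)(0.676069)(-126.7) + (0.956303)(-573.2) = -637.12 m.
Horizontal magnitude = √(ΔE² + ΔN²) = √((-451.13)² + (-637.12)²) = 780.67 m.

781 m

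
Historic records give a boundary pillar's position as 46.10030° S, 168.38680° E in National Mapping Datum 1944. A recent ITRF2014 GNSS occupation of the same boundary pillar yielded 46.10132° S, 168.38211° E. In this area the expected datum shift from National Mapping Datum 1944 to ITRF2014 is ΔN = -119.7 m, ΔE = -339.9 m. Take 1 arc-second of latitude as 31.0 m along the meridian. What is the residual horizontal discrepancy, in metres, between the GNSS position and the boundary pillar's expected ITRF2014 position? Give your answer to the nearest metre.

Observed coordinate differences: Δφ = -0.00102°, Δλ = -0.00469°.
Converting to metres (1° lat = 111600 m, cos φ = 0.693398): observed ΔN = -113.8 m, observed ΔE = -362.9 m.
Subtracting the expected shift leaves a residual of -113.8 − (-119.7) = 5.9 m north and -362.9 − (-339.9) = -23.0 m east.
Residual distance = √(5.9² + (-23.0)²) = 23.8 m.

24 m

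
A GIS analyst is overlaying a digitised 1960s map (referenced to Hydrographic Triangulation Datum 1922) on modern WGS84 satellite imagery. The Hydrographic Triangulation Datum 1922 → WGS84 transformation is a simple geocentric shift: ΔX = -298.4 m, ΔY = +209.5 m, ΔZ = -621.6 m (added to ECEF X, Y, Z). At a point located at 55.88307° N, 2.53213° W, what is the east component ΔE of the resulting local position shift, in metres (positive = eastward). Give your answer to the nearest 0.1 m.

ΔE = 196.1 m

At φ = 55.88307°, λ = -2.53213°: sin φ = 0.827895, cos φ = 0.560884, sin λ = -0.044180, cos λ = 0.999024.
ΔE = −sin λ·ΔX + cos λ·ΔY = −(-0.044180)·(-298.4) + (0.999024)·(209.5) = 196.11 m.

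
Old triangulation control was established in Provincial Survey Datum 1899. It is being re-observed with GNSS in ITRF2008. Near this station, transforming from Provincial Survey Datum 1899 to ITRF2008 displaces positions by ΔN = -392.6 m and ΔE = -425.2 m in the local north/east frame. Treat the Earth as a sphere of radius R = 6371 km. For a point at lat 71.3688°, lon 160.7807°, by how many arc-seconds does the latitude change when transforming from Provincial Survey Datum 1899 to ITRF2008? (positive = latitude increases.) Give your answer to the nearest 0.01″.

On a sphere of radius R, 1 rad of latitude = R, so Δφ = ΔN / R = -392.6 / 6371000 = -6.1623e-05 rad = -12.711″.

Δφ = -12.71″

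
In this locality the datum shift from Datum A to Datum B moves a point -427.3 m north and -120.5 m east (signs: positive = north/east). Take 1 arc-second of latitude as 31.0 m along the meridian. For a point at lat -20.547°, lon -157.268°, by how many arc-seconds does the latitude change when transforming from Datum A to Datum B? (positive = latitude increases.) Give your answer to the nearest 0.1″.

Δφ = -13.8″

1″ of latitude = 31.00 m, so Δφ = -427.3 / 31.00 = -13.784″.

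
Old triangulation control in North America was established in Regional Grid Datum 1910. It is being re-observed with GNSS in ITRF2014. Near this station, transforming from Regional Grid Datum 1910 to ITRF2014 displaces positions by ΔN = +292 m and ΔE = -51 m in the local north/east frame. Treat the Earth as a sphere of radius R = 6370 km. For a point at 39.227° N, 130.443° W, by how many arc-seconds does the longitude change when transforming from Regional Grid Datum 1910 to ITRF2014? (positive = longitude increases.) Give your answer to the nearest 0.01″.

At latitude 39.227°, cos φ = 0.774647.
One radian of longitude at latitude φ spans R cos φ, so Δλ = ΔE / (R cos φ) = -51.0 / (6370000 × 0.774647) = -1.0335e-05 rad = -2.132″.

Δλ = -2.13″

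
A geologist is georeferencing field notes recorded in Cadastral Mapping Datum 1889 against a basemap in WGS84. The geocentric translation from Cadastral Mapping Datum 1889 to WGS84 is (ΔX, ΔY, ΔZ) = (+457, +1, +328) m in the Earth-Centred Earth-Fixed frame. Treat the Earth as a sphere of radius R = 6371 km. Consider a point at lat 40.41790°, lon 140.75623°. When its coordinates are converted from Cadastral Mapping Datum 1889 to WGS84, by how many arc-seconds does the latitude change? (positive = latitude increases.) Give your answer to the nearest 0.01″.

sin φ = 0.648358, cos φ = 0.761336, sin λ = 0.632621, cos λ = -0.774461.
North component: ΔN = −sin φ cos λ·ΔX − sin φ sin λ·ΔY + cos φ·ΔZ = −(0.648358)(-0.774461)(457) − (0.648358)(0.632621)(1) + (0.761336)(328) = 478.78 m.
1° of latitude spans πR/180 = 111195 m, so Δφ = 478.78 / 111195 × 3600 = 15.501″.

Δφ = 15.50″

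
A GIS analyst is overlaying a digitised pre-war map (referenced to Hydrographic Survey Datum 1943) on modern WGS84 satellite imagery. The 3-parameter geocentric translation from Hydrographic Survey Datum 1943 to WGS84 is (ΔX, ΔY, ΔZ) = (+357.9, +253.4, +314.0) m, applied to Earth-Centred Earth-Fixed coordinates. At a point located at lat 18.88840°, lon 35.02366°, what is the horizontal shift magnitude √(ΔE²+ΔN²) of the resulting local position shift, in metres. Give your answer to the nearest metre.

The local east axis at (φ, λ) is (−sin λ, cos λ, 0), so ΔE = −sin(35.02366°)·357.9 + cos(35.02366°)·253.4 = 2.11 m.
The local north axis is (−sin φ cos λ, −sin φ sin λ, cos φ), giving ΔN = -94.881 − 47.079 + 297.091 = 155.13 m.
Horizontal magnitude = √(ΔE² + ΔN²) = √(2.11² + 155.13²) = 155.15 m.

155 m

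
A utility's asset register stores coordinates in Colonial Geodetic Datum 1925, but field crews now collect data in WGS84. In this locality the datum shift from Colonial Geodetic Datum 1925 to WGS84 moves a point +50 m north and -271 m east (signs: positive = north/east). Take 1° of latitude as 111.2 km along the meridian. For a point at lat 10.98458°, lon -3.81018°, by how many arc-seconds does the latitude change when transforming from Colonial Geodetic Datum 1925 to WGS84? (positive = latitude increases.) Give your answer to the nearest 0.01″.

Δφ = 1.62″

1° of latitude = 111.2 km, so Δφ = 50.0 / 111200 = 0.0004496° = 1.619″.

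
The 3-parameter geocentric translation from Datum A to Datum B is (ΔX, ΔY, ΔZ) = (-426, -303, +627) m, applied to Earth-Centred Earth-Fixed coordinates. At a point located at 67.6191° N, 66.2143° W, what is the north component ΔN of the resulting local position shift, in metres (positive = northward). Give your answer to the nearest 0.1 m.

ΔN = 141.2 m

At φ = 67.6191°, λ = -66.2143°: sin φ = 0.924673, cos φ = 0.380762, sin λ = -0.915060, cos λ = 0.403317.
ΔN = −sin φ cos λ·ΔX − sin φ sin λ·ΔY + cos φ·ΔZ = −(0.924673)(0.403317)(-426) − (0.924673)(-0.915060)(-303) + (0.380762)(627) = 141.23 m.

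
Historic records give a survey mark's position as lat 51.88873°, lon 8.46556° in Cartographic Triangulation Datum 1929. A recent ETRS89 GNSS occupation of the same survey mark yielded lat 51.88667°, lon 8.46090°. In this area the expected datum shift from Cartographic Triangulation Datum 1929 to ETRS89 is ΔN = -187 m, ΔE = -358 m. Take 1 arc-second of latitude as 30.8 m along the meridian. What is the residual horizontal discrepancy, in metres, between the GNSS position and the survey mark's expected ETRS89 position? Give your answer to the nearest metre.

Observed coordinate differences: Δφ = -0.00206°, Δλ = -0.00466°.
Converting to metres (1° lat = 110880 m, cos φ = 0.617191): observed ΔN = -228.4 m, observed ΔE = -318.9 m.
Subtracting the expected shift leaves a residual of -228.4 − (-187) = -41.4 m north and -318.9 − (-358) = 39.1 m east.
Residual distance = √((-41.4)² + 39.1²) = 57.0 m.

57 m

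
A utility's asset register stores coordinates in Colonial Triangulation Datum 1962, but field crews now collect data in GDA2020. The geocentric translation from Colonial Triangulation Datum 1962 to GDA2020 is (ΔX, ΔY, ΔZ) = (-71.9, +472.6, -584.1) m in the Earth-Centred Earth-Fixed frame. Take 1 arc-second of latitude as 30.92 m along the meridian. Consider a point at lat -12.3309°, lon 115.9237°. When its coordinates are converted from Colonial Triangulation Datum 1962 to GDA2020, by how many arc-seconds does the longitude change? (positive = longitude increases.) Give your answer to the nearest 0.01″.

Δλ = -4.70″

sin φ = -0.213557, cos φ = 0.976931, sin λ = 0.899377, cos λ = -0.437174.
East component: ΔE = −sin λ·ΔX + cos λ·ΔY = −(0.899377)(-71.9) + (-0.437174)(472.6) = -141.94 m.
1° of latitude spans 3600 × 30.92 = 111312 m; at latitude φ, 1° of longitude spans that × cos φ = 108744.1 m, so Δλ = -141.94 / 108744.1 × 3600 = -4.699″.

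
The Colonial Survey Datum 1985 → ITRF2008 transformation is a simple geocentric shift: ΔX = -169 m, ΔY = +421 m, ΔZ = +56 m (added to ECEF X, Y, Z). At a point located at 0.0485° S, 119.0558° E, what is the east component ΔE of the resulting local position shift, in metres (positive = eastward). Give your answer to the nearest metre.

The local east axis at (φ, λ) is (−sin λ, cos λ, 0), so ΔE = −sin(119.0558°)·(-169) + cos(119.0558°)·421 = -56.73 m.

ΔE = -57 m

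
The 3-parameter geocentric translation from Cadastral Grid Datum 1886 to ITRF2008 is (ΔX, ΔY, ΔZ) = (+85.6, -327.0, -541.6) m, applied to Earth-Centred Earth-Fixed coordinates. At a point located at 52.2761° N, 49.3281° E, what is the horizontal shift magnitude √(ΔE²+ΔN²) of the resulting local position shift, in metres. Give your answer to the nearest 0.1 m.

At φ = 52.2761°, λ = 49.3281°: sin φ = 0.790968, cos φ = 0.611857, sin λ = 0.758454, cos λ = 0.651727.
ΔE = −sin λ·ΔX + cos λ·ΔY = −(0.758454)·(85.6) + (0.651727)·(-327.0) = -278.04 m.
ΔN = −sin φ cos λ·ΔX − sin φ sin λ·ΔY + cos φ·ΔZ = −(0.790968)(0.651727)(85.6) − (0.790968)(0.758454)(-327.0) + (0.611857)(-541.6) = -179.34 m.
Horizontal magnitude = √(ΔE² + ΔN²) = √((-278.04)² + (-179.34)²) = 330.86 m.

330.9 m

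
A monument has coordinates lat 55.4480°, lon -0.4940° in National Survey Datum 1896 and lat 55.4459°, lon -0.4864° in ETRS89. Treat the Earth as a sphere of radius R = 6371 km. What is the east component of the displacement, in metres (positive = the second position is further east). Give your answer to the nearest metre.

Δφ = 55.4459° − 55.4480° = -0.0021°; Δλ = -0.4864° − -0.4940° = +0.0076°.
1° along a meridian = πR/180 = 111195 m.
ΔN = Δφ × 111195 = -233.5 m; ΔE = Δλ × 111195 × cos(55.4480°) = +0.0076 × 111195 × 0.567154 = 479.3 m.

ΔE = 479 m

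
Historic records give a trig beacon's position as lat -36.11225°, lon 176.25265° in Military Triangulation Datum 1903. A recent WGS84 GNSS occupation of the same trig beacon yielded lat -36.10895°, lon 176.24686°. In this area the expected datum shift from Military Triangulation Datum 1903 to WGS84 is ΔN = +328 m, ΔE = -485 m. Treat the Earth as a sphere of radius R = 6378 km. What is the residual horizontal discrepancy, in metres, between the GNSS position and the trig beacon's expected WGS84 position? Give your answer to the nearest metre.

Observed coordinate differences: Δφ = +0.00330°, Δλ = -0.00579°.
Converting to metres (1° lat = 111317 m, cos φ = 0.807864): observed ΔN = 367.3 m, observed ΔE = -520.7 m.
Subtracting the expected shift leaves a residual of 367.3 − (328) = 39.3 m north and -520.7 − (-485) = -35.7 m east.
Residual distance = √(39.3² + (-35.7)²) = 53.1 m.

53 m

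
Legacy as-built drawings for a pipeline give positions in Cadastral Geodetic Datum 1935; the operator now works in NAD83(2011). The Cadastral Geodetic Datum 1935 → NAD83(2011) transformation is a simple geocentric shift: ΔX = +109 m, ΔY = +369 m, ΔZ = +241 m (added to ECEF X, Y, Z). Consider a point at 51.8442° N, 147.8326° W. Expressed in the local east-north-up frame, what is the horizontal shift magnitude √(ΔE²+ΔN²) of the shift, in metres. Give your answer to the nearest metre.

454 m

The local east axis at (φ, λ) is (−sin λ, cos λ, 0), so ΔE = −sin(-147.8326°)·109 + cos(-147.8326°)·369 = -254.33 m.
The local north axis is (−sin φ cos λ, −sin φ sin λ, cos φ), giving ΔN = 72.554 + 154.478 + 148.890 = 375.92 m.
Horizontal magnitude = √(ΔE² + ΔN²) = √((-254.33)² + 375.92²) = 453.87 m.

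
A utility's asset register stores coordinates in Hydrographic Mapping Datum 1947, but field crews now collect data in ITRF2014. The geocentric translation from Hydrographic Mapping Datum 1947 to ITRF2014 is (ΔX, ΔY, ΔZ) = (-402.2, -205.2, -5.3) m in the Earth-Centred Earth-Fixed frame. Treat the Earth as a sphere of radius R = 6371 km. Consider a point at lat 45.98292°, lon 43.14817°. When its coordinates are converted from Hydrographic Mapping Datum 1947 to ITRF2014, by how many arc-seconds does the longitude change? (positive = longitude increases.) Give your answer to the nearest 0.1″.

Δλ = 5.8″

sin φ = 0.719133, cos φ = 0.694873, sin λ = 0.683887, cos λ = 0.729588.
East component: ΔE = −sin λ·ΔX + cos λ·ΔY = −(0.683887)(-402.2) + (0.729588)(-205.2) = 125.35 m.
1° of latitude spans πR/180 = 111195 m; at latitude φ, 1° of longitude spans that × cos φ = 77266.3 m, so Δλ = 125.35 / 77266.3 × 3600 = 5.840″.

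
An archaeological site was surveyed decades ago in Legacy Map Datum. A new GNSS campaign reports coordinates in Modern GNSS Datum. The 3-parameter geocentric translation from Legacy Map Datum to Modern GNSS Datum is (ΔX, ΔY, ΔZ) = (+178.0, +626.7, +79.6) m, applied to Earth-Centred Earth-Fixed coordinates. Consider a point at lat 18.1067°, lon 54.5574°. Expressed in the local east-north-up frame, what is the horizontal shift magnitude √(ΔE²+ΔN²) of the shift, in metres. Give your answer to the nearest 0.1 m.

246.9 m

At φ = 18.1067°, λ = 54.5574°: sin φ = 0.310788, cos φ = 0.950479, sin λ = 0.814697, cos λ = 0.579887.
ΔE = −sin λ·ΔX + cos λ·ΔY = −(0.814697)·(178.0) + (0.579887)·(626.7) = 218.40 m.
ΔN = −sin φ cos λ·ΔX − sin φ sin λ·ΔY + cos φ·ΔZ = −(0.310788)(0.579887)(178.0) − (0.310788)(0.814697)(626.7) + (0.950479)(79.6) = -115.10 m.
Horizontal magnitude = √(ΔE² + ΔN²) = √(218.40² + (-115.10)²) = 246.87 m.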